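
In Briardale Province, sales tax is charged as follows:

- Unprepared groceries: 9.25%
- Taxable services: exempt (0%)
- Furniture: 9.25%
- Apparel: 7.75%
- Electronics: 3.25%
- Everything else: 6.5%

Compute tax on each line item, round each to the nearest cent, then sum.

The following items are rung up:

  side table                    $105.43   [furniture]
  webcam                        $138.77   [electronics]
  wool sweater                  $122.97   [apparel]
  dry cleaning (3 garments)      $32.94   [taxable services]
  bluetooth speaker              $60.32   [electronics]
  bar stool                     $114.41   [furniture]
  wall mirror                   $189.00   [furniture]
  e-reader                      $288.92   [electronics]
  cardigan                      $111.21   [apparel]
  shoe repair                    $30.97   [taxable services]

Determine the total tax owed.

$71.82

Side table $105.43: furniture → 9.25% → $9.75
Webcam $138.77: electronics → 3.25% → $4.51
Wool sweater $122.97: apparel → 7.75% → $9.53
Dry cleaning (3 garments) $32.94: taxable services → 0% → $0.00
Bluetooth speaker $60.32: electronics → 3.25% → $1.96
Bar stool $114.41: furniture → 9.25% → $10.58
Wall mirror $189.00: furniture → 9.25% → $17.48
E-reader $288.92: electronics → 3.25% → $9.39
Cardigan $111.21: apparel → 7.75% → $8.62
Shoe repair $30.97: taxable services → 0% → $0.00
Total tax = $9.75 + $4.51 + $9.53 + $1.96 + $10.58 + $17.48 + $9.39 + $8.62 = $71.82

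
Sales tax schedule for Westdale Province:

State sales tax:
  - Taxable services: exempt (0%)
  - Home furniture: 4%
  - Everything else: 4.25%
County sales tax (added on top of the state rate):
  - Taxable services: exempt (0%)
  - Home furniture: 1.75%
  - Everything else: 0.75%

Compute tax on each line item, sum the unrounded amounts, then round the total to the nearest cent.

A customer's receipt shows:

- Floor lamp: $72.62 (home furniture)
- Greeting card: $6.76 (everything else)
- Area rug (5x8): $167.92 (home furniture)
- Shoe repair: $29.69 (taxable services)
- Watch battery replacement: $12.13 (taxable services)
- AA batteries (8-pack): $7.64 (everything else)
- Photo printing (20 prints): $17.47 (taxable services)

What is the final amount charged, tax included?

Floor lamp $72.62: home furniture → 4% + 1.75% county = 5.75% → $4.17565
Greeting card $6.76: everything else → 4.25% + 0.75% county = 5% → $0.338
Area rug (5x8) $167.92: home furniture → 4% + 1.75% county = 5.75% → $9.6554
Shoe repair $29.69: taxable services → 0% + 0% county = 0% → $0.00
Watch battery replacement $12.13: taxable services → 0% + 0% county = 0% → $0.00
AA batteries (8-pack) $7.64: everything else → 4.25% + 0.75% county = 5% → $0.382
Photo printing (20 prints) $17.47: taxable services → 0% + 0% county = 0% → $0.00
Subtotal = $314.23; unrounded tax = $14.55105 → $14.55; total due = $328.78

$328.78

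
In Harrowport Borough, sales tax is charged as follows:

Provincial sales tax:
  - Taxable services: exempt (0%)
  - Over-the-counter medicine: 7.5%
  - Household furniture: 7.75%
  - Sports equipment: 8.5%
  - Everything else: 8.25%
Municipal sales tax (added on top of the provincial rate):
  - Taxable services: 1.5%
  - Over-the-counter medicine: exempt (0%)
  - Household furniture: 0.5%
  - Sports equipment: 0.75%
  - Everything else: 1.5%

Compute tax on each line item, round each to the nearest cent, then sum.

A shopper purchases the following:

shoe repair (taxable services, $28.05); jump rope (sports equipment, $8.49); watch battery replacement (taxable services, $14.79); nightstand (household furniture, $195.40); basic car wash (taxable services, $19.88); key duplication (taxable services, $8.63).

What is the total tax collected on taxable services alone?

Shoe repair $28.05: taxable services → 0% + 1.5% municipal = 1.5% → $0.42
Watch battery replacement $14.79: taxable services → 0% + 1.5% municipal = 1.5% → $0.22
Basic car wash $19.88: taxable services → 0% + 1.5% municipal = 1.5% → $0.30
Key duplication $8.63: taxable services → 0% + 1.5% municipal = 1.5% → $0.13
Tax on taxable services = $0.42 + $0.22 + $0.30 + $0.13 = $1.07

$1.07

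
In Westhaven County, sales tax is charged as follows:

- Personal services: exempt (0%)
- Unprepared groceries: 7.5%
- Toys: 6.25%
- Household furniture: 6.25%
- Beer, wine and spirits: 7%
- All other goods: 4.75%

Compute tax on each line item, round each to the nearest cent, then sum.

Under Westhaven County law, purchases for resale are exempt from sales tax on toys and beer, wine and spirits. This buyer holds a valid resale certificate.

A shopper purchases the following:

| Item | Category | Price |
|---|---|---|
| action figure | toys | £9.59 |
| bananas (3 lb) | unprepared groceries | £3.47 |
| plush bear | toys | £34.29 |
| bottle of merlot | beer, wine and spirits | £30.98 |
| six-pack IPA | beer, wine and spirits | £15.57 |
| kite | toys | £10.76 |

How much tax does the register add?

£0.26

Action figure £9.59: toys, buyer-exempt → 0% → £0.00
Bananas (3 lb) £3.47: unprepared groceries → 7.5% → £0.26
Plush bear £34.29: toys, buyer-exempt → 0% → £0.00
Bottle of merlot £30.98: beer, wine and spirits, buyer-exempt → 0% → £0.00
Six-pack IPA £15.57: beer, wine and spirits, buyer-exempt → 0% → £0.00
Kite £10.76: toys, buyer-exempt → 0% → £0.00
Total tax = £0.26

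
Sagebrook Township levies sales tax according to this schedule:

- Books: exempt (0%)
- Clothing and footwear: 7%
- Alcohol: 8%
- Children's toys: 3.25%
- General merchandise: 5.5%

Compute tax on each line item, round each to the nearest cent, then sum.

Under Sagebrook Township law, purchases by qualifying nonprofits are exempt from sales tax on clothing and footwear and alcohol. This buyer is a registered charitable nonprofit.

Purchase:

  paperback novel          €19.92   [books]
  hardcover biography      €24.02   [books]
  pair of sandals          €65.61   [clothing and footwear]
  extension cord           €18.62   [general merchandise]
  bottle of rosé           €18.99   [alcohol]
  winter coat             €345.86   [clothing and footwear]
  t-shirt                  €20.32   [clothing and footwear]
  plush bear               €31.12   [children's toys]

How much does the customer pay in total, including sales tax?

Paperback novel €19.92: books → 0% → €0.00
Hardcover biography €24.02: books → 0% → €0.00
Pair of sandals €65.61: clothing and footwear, buyer-exempt → 0% → €0.00
Extension cord €18.62: general merchandise → 5.5% → €1.02
Bottle of rosé €18.99: alcohol, buyer-exempt → 0% → €0.00
Winter coat €345.86: clothing and footwear, buyer-exempt → 0% → €0.00
T-shirt €20.32: clothing and footwear, buyer-exempt → 0% → €0.00
Plush bear €31.12: children's toys → 3.25% → €1.01
Subtotal = €544.46; tax = €2.03; total due = €546.49

€546.49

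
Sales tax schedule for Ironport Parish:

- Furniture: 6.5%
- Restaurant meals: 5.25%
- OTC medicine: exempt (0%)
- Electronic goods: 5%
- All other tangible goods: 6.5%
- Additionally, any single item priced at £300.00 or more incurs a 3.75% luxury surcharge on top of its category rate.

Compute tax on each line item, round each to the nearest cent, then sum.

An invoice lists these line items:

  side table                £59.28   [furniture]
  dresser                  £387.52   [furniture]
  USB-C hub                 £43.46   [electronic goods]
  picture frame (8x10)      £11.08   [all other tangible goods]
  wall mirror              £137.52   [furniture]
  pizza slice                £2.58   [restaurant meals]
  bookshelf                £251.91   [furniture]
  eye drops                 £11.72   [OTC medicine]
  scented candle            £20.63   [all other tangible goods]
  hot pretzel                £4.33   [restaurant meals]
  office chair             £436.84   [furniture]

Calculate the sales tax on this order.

Side table £59.28: furniture → 6.5% → £3.85
Dresser £387.52: furniture → 6.5% + 3.75% surcharge = 10.25% → £39.72
USB-C hub £43.46: electronic goods → 5% → £2.17
Picture frame (8x10) £11.08: all other tangible goods → 6.5% → £0.72
Wall mirror £137.52: furniture → 6.5% → £8.94
Pizza slice £2.58: restaurant meals → 5.25% → £0.14
Bookshelf £251.91: furniture → 6.5% → £16.37
Eye drops £11.72: OTC medicine → 0% → £0.00
Scented candle £20.63: all other tangible goods → 6.5% → £1.34
Hot pretzel £4.33: restaurant meals → 5.25% → £0.23
Office chair £436.84: furniture → 6.5% + 3.75% surcharge = 10.25% → £44.78
Total tax = £3.85 + £39.72 + £2.17 + £0.72 + £8.94 + £0.14 + £16.37 + £1.34 + £0.23 + £44.78 = £118.26

£118.26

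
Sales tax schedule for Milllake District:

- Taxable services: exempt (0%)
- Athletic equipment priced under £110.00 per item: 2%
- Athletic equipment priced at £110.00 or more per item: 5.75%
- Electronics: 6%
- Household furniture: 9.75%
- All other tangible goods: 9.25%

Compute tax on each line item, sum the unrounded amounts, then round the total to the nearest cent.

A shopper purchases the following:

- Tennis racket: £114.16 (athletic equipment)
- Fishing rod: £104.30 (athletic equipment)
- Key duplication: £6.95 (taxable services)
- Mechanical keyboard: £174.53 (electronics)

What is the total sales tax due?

£19.12

Tennis racket £114.16: athletic equipment, £110.00 or more → 5.75% → £6.5642
Fishing rod £104.30: athletic equipment, under £110.00 → 2% → £2.086
Key duplication £6.95: taxable services → 0% → £0.00
Mechanical keyboard £174.53: electronics → 6% → £10.4718
Unrounded tax sum = £19.122 → £19.12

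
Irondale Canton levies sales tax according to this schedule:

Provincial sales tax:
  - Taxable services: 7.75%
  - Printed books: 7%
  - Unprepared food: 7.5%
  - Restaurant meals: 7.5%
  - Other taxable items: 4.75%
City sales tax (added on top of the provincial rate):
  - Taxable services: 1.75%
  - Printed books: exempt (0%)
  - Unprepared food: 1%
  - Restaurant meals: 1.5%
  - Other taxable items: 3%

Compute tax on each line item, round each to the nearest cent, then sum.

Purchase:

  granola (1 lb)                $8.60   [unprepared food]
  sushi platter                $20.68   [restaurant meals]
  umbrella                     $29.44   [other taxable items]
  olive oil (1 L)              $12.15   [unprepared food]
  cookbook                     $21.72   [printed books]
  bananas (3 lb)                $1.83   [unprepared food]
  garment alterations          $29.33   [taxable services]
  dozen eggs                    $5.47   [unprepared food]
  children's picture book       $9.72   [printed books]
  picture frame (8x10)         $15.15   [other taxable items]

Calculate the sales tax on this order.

$12.68

Granola (1 lb) $8.60: unprepared food → 7.5% + 1% city = 8.5% → $0.73
Sushi platter $20.68: restaurant meals → 7.5% + 1.5% city = 9% → $1.86
Umbrella $29.44: other taxable items → 4.75% + 3% city = 7.75% → $2.28
Olive oil (1 L) $12.15: unprepared food → 7.5% + 1% city = 8.5% → $1.03
Cookbook $21.72: printed books → 7% + 0% city = 7% → $1.52
Bananas (3 lb) $1.83: unprepared food → 7.5% + 1% city = 8.5% → $0.16
Garment alterations $29.33: taxable services → 7.75% + 1.75% city = 9.5% → $2.79
Dozen eggs $5.47: unprepared food → 7.5% + 1% city = 8.5% → $0.46
Children's picture book $9.72: printed books → 7% + 0% city = 7% → $0.68
Picture frame (8x10) $15.15: other taxable items → 4.75% + 3% city = 7.75% → $1.17
Total tax = $0.73 + $1.86 + $2.28 + $1.03 + $1.52 + $0.16 + $2.79 + $0.46 + $0.68 + $1.17 = $12.68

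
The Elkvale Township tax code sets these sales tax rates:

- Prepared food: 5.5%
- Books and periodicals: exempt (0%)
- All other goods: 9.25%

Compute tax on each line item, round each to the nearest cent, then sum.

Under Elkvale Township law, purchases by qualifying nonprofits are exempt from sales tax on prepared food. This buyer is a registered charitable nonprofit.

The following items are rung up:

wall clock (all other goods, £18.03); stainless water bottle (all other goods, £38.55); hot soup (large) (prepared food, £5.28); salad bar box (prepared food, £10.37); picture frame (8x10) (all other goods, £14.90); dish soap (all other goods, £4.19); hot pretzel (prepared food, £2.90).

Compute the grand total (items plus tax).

£101.23

Wall clock £18.03: all other goods → 9.25% → £1.67
Stainless water bottle £38.55: all other goods → 9.25% → £3.57
Hot soup (large) £5.28: prepared food, buyer-exempt → 0% → £0.00
Salad bar box £10.37: prepared food, buyer-exempt → 0% → £0.00
Picture frame (8x10) £14.90: all other goods → 9.25% → £1.38
Dish soap £4.19: all other goods → 9.25% → £0.39
Hot pretzel £2.90: prepared food, buyer-exempt → 0% → £0.00
Subtotal = £94.22; tax = £7.01; total due = £101.23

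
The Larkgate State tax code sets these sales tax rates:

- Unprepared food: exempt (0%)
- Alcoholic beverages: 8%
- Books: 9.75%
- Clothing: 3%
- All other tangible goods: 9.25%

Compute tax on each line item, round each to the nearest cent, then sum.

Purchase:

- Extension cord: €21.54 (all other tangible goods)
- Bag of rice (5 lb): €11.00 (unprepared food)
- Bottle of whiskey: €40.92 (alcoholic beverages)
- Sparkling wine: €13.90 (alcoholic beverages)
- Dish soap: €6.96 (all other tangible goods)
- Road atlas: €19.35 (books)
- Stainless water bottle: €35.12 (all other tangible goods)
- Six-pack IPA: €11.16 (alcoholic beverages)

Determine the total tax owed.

Extension cord €21.54: all other tangible goods → 9.25% → €1.99
Bag of rice (5 lb) €11.00: unprepared food → 0% → €0.00
Bottle of whiskey €40.92: alcoholic beverages → 8% → €3.27
Sparkling wine €13.90: alcoholic beverages → 8% → €1.11
Dish soap €6.96: all other tangible goods → 9.25% → €0.64
Road atlas €19.35: books → 9.75% → €1.89
Stainless water bottle €35.12: all other tangible goods → 9.25% → €3.25
Six-pack IPA €11.16: alcoholic beverages → 8% → €0.89
Total tax = €1.99 + €3.27 + €1.11 + €0.64 + €1.89 + €3.25 + €0.89 = €13.04

€13.04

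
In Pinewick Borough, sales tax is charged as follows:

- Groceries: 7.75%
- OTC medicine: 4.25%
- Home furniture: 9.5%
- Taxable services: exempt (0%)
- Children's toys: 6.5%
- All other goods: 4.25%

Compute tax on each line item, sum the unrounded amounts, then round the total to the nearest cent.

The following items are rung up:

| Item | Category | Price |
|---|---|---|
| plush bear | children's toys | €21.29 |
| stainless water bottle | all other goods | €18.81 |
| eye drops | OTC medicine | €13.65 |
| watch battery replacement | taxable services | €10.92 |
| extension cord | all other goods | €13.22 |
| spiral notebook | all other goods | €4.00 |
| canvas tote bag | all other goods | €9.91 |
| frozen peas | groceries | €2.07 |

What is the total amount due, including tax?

Plush bear €21.29: children's toys → 6.5% → €1.38385
Stainless water bottle €18.81: all other goods → 4.25% → €0.799425
Eye drops €13.65: OTC medicine → 4.25% → €0.580125
Watch battery replacement €10.92: taxable services → 0% → €0.00
Extension cord €13.22: all other goods → 4.25% → €0.56185
Spiral notebook €4.00: all other goods → 4.25% → €0.17
Canvas tote bag €9.91: all other goods → 4.25% → €0.421175
Frozen peas €2.07: groceries → 7.75% → €0.160425
Subtotal = €93.87; unrounded tax = €4.07685 → €4.08; total due = €97.95

€97.95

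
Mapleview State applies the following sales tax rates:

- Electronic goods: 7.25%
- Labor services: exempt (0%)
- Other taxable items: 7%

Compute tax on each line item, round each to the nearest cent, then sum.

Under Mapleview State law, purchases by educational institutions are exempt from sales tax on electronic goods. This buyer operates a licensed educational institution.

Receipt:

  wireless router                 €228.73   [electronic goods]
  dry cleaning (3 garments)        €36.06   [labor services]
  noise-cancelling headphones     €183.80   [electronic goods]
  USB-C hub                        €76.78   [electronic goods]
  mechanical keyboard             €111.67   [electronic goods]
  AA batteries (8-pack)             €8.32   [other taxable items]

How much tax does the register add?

Wireless router €228.73: electronic goods, buyer-exempt → 0% → €0.00
Dry cleaning (3 garments) €36.06: labor services → 0% → €0.00
Noise-cancelling headphones €183.80: electronic goods, buyer-exempt → 0% → €0.00
USB-C hub €76.78: electronic goods, buyer-exempt → 0% → €0.00
Mechanical keyboard €111.67: electronic goods, buyer-exempt → 0% → €0.00
AA batteries (8-pack) €8.32: other taxable items → 7% → €0.58
Total tax = €0.58

€0.58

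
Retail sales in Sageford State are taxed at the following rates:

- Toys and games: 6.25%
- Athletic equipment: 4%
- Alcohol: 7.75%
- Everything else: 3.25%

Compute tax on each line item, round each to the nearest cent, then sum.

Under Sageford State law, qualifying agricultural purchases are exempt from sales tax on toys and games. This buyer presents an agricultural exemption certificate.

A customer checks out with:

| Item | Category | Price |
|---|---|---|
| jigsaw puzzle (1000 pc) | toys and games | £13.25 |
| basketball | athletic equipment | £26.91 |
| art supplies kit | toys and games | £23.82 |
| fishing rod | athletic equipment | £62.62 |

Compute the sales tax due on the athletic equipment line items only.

Basketball £26.91: athletic equipment → 4% → £1.08
Fishing rod £62.62: athletic equipment → 4% → £2.50
Tax on athletic equipment = £1.08 + £2.50 = £3.58

£3.58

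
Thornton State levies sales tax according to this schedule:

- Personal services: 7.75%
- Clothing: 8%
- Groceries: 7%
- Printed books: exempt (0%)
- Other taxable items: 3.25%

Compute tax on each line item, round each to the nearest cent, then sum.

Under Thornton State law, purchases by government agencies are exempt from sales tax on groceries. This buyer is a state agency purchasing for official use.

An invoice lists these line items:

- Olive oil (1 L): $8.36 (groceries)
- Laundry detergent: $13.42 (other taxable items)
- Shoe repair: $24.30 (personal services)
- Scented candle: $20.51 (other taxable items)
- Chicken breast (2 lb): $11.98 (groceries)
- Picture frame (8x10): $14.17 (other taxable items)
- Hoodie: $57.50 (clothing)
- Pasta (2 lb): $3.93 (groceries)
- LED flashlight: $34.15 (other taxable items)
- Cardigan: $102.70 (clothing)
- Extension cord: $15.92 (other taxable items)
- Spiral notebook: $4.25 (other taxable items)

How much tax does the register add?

Olive oil (1 L) $8.36: groceries, buyer-exempt → 0% → $0.00
Laundry detergent $13.42: other taxable items → 3.25% → $0.44
Shoe repair $24.30: personal services → 7.75% → $1.88
Scented candle $20.51: other taxable items → 3.25% → $0.67
Chicken breast (2 lb) $11.98: groceries, buyer-exempt → 0% → $0.00
Picture frame (8x10) $14.17: other taxable items → 3.25% → $0.46
Hoodie $57.50: clothing → 8% → $4.60
Pasta (2 lb) $3.93: groceries, buyer-exempt → 0% → $0.00
LED flashlight $34.15: other taxable items → 3.25% → $1.11
Cardigan $102.70: clothing → 8% → $8.22
Extension cord $15.92: other taxable items → 3.25% → $0.52
Spiral notebook $4.25: other taxable items → 3.25% → $0.14
Total tax = $0.44 + $1.88 + $0.67 + $0.46 + $4.60 + $1.11 + $8.22 + $0.52 + $0.14 = $18.04

$18.04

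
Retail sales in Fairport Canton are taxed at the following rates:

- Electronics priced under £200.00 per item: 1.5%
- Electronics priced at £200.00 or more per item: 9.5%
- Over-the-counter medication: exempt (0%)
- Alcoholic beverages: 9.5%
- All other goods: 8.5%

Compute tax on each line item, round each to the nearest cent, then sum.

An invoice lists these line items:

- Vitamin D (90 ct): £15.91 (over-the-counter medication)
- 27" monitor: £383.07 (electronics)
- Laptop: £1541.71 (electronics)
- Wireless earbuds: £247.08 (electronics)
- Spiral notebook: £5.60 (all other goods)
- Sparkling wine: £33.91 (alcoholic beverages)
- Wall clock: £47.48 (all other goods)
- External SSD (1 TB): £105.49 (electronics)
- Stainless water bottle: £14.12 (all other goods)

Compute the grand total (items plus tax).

Vitamin D (90 ct) £15.91: over-the-counter medication → 0% → £0.00
27" monitor £383.07: electronics, £200.00 or more → 9.5% → £36.39
Laptop £1541.71: electronics, £200.00 or more → 9.5% → £146.46
Wireless earbuds £247.08: electronics, £200.00 or more → 9.5% → £23.47
Spiral notebook £5.60: all other goods → 8.5% → £0.48
Sparkling wine £33.91: alcoholic beverages → 9.5% → £3.22
Wall clock £47.48: all other goods → 8.5% → £4.04
External SSD (1 TB) £105.49: electronics, under £200.00 → 1.5% → £1.58
Stainless water bottle £14.12: all other goods → 8.5% → £1.20
Subtotal = £2394.37; tax = £216.84; total due = £2611.21

£2611.21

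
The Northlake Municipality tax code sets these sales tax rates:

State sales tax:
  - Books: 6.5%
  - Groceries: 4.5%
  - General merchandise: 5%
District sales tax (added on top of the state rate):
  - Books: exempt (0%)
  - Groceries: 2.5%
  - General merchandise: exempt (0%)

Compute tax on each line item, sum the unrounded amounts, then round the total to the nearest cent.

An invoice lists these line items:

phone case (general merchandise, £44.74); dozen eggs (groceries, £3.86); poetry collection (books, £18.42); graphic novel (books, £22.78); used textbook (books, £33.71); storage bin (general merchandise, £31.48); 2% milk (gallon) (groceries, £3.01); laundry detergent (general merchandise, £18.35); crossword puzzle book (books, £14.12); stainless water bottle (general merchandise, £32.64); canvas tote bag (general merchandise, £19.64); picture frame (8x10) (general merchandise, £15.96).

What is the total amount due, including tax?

Phone case £44.74: general merchandise → 5% + 0% district = 5% → £2.237
Dozen eggs £3.86: groceries → 4.5% + 2.5% district = 7% → £0.2702
Poetry collection £18.42: books → 6.5% + 0% district = 6.5% → £1.1973
Graphic novel £22.78: books → 6.5% + 0% district = 6.5% → £1.4807
Used textbook £33.71: books → 6.5% + 0% district = 6.5% → £2.19115
Storage bin £31.48: general merchandise → 5% + 0% district = 5% → £1.574
2% milk (gallon) £3.01: groceries → 4.5% + 2.5% district = 7% → £0.2107
Laundry detergent £18.35: general merchandise → 5% + 0% district = 5% → £0.9175
Crossword puzzle book £14.12: books → 6.5% + 0% district = 6.5% → £0.9178
Stainless water bottle £32.64: general merchandise → 5% + 0% district = 5% → £1.632
Canvas tote bag £19.64: general merchandise → 5% + 0% district = 5% → £0.982
Picture frame (8x10) £15.96: general merchandise → 5% + 0% district = 5% → £0.798
Subtotal = £258.71; unrounded tax = £14.40835 → £14.41; total due = £273.12

£273.12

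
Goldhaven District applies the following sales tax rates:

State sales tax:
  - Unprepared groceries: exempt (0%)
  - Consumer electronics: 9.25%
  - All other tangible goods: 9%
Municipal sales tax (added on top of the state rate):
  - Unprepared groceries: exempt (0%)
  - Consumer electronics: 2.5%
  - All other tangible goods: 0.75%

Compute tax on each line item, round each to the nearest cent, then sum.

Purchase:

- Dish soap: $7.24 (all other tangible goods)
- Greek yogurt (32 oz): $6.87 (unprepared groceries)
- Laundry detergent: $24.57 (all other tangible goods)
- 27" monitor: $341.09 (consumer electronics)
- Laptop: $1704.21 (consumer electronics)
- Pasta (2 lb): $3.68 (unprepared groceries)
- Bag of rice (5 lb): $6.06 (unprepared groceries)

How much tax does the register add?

$243.43

Dish soap $7.24: all other tangible goods → 9% + 0.75% municipal = 9.75% → $0.71
Greek yogurt (32 oz) $6.87: unprepared groceries → 0% + 0% municipal = 0% → $0.00
Laundry detergent $24.57: all other tangible goods → 9% + 0.75% municipal = 9.75% → $2.40
27" monitor $341.09: consumer electronics → 9.25% + 2.5% municipal = 11.75% → $40.08
Laptop $1704.21: consumer electronics → 9.25% + 2.5% municipal = 11.75% → $200.24
Pasta (2 lb) $3.68: unprepared groceries → 0% + 0% municipal = 0% → $0.00
Bag of rice (5 lb) $6.06: unprepared groceries → 0% + 0% municipal = 0% → $0.00
Total tax = $0.71 + $2.40 + $40.08 + $200.24 = $243.43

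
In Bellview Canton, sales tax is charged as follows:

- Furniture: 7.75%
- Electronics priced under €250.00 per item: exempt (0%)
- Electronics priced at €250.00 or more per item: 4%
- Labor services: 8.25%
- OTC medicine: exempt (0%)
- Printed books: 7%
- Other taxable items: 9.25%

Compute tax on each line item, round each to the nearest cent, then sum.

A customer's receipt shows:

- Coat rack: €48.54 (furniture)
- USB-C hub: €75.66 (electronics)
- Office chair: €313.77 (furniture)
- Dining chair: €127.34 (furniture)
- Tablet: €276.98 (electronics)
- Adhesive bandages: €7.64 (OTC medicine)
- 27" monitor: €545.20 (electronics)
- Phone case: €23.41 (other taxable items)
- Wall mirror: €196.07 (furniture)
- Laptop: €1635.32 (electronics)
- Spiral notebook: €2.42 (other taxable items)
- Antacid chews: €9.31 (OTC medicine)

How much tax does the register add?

Coat rack €48.54: furniture → 7.75% → €3.76
USB-C hub €75.66: electronics, under €250.00 → 0% → €0.00
Office chair €313.77: furniture → 7.75% → €24.32
Dining chair €127.34: furniture → 7.75% → €9.87
Tablet €276.98: electronics, €250.00 or more → 4% → €11.08
Adhesive bandages €7.64: OTC medicine → 0% → €0.00
27" monitor €545.20: electronics, €250.00 or more → 4% → €21.81
Phone case €23.41: other taxable items → 9.25% → €2.17
Wall mirror €196.07: furniture → 7.75% → €15.20
Laptop €1635.32: electronics, €250.00 or more → 4% → €65.41
Spiral notebook €2.42: other taxable items → 9.25% → €0.22
Antacid chews €9.31: OTC medicine → 0% → €0.00
Total tax = €3.76 + €24.32 + €9.87 + €11.08 + €21.81 + €2.17 + €15.20 + €65.41 + €0.22 = €153.84

€153.84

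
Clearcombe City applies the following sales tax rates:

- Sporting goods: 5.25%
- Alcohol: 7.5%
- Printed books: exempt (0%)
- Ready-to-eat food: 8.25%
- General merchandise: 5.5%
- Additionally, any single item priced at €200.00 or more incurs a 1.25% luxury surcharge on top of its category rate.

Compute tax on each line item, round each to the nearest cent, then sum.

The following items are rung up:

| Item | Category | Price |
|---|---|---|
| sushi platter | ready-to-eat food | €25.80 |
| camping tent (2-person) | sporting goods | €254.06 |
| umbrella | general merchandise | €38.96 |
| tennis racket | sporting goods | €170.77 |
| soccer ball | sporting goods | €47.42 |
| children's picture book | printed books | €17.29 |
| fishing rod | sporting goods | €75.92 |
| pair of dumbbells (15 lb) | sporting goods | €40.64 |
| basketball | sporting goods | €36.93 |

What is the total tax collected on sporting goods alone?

Camping tent (2-person) €254.06: sporting goods → 5.25% + 1.25% surcharge = 6.5% → €16.51
Tennis racket €170.77: sporting goods → 5.25% → €8.97
Soccer ball €47.42: sporting goods → 5.25% → €2.49
Fishing rod €75.92: sporting goods → 5.25% → €3.99
Pair of dumbbells (15 lb) €40.64: sporting goods → 5.25% → €2.13
Basketball €36.93: sporting goods → 5.25% → €1.94
Tax on sporting goods = €16.51 + €8.97 + €2.49 + €3.99 + €2.13 + €1.94 = €36.03

€36.03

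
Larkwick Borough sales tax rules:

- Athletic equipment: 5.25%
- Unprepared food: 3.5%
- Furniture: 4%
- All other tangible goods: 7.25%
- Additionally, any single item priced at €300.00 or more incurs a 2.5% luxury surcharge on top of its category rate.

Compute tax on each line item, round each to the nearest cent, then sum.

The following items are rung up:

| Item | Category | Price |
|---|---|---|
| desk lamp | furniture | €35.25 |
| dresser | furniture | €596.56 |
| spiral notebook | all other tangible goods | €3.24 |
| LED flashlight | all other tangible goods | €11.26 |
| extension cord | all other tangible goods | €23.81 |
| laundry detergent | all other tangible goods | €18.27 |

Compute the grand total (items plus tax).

€732.68

Desk lamp €35.25: furniture → 4% → €1.41
Dresser €596.56: furniture → 4% + 2.5% surcharge = 6.5% → €38.78
Spiral notebook €3.24: all other tangible goods → 7.25% → €0.23
LED flashlight €11.26: all other tangible goods → 7.25% → €0.82
Extension cord €23.81: all other tangible goods → 7.25% → €1.73
Laundry detergent €18.27: all other tangible goods → 7.25% → €1.32
Subtotal = €688.39; tax = €44.29; total due = €732.68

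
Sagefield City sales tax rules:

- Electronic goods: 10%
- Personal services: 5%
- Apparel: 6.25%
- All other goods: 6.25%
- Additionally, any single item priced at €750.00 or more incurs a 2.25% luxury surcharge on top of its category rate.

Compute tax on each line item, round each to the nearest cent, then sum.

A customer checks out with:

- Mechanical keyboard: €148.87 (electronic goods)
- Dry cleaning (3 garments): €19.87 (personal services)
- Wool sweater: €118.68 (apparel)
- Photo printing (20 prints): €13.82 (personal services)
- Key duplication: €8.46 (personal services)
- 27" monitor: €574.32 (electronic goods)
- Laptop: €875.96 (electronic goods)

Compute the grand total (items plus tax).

€1949.13

Mechanical keyboard €148.87: electronic goods → 10% → €14.89
Dry cleaning (3 garments) €19.87: personal services → 5% → €0.99
Wool sweater €118.68: apparel → 6.25% → €7.42
Photo printing (20 prints) €13.82: personal services → 5% → €0.69
Key duplication €8.46: personal services → 5% → €0.42
27" monitor €574.32: electronic goods → 10% → €57.43
Laptop €875.96: electronic goods → 10% + 2.25% surcharge = 12.25% → €107.31
Subtotal = €1759.98; tax = €189.15; total due = €1949.13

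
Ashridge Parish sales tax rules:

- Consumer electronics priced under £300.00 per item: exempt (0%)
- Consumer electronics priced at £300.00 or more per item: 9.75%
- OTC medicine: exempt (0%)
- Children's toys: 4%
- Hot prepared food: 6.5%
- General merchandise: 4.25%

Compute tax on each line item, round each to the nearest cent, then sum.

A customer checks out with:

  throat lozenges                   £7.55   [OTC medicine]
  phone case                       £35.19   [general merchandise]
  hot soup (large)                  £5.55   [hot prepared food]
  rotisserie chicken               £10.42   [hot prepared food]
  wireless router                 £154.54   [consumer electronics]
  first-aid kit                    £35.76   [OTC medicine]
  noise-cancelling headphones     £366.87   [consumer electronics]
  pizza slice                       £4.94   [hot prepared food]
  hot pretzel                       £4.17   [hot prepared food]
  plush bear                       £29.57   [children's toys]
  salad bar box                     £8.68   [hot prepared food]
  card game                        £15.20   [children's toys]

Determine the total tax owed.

Throat lozenges £7.55: OTC medicine → 0% → £0.00
Phone case £35.19: general merchandise → 4.25% → £1.50
Hot soup (large) £5.55: hot prepared food → 6.5% → £0.36
Rotisserie chicken £10.42: hot prepared food → 6.5% → £0.68
Wireless router £154.54: consumer electronics, under £300.00 → 0% → £0.00
First-aid kit £35.76: OTC medicine → 0% → £0.00
Noise-cancelling headphones £366.87: consumer electronics, £300.00 or more → 9.75% → £35.77
Pizza slice £4.94: hot prepared food → 6.5% → £0.32
Hot pretzel £4.17: hot prepared food → 6.5% → £0.27
Plush bear £29.57: children's toys → 4% → £1.18
Salad bar box £8.68: hot prepared food → 6.5% → £0.56
Card game £15.20: children's toys → 4% → £0.61
Total tax = £1.50 + £0.36 + £0.68 + £35.77 + £0.32 + £0.27 + £1.18 + £0.56 + £0.61 = £41.25

£41.25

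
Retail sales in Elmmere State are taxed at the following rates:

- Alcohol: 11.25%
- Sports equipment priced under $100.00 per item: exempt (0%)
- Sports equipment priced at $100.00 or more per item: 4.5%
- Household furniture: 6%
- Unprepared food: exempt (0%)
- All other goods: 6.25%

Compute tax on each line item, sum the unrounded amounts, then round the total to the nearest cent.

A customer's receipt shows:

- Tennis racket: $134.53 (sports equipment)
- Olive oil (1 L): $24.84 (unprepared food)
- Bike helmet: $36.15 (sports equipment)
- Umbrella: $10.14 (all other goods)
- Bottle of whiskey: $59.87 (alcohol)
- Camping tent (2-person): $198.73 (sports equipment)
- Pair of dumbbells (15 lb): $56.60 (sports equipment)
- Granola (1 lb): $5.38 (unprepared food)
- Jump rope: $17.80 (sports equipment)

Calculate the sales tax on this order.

$22.37

Tennis racket $134.53: sports equipment, $100.00 or more → 4.5% → $6.05385
Olive oil (1 L) $24.84: unprepared food → 0% → $0.00
Bike helmet $36.15: sports equipment, under $100.00 → 0% → $0.00
Umbrella $10.14: all other goods → 6.25% → $0.63375
Bottle of whiskey $59.87: alcohol → 11.25% → $6.735375
Camping tent (2-person) $198.73: sports equipment, $100.00 or more → 4.5% → $8.94285
Pair of dumbbells (15 lb) $56.60: sports equipment, under $100.00 → 0% → $0.00
Granola (1 lb) $5.38: unprepared food → 0% → $0.00
Jump rope $17.80: sports equipment, under $100.00 → 0% → $0.00
Unrounded tax sum = $22.365825 → $22.37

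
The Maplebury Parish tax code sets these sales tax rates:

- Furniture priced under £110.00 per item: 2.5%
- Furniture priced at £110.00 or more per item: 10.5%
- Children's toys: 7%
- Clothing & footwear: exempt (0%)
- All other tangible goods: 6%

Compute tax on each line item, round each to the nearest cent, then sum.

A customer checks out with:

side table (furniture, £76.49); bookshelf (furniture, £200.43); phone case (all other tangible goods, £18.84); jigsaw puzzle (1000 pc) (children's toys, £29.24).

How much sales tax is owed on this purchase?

£26.14

Side table £76.49: furniture, under £110.00 → 2.5% → £1.91
Bookshelf £200.43: furniture, £110.00 or more → 10.5% → £21.05
Phone case £18.84: all other tangible goods → 6% → £1.13
Jigsaw puzzle (1000 pc) £29.24: children's toys → 7% → £2.05
Total tax = £1.91 + £21.05 + £1.13 + £2.05 = £26.14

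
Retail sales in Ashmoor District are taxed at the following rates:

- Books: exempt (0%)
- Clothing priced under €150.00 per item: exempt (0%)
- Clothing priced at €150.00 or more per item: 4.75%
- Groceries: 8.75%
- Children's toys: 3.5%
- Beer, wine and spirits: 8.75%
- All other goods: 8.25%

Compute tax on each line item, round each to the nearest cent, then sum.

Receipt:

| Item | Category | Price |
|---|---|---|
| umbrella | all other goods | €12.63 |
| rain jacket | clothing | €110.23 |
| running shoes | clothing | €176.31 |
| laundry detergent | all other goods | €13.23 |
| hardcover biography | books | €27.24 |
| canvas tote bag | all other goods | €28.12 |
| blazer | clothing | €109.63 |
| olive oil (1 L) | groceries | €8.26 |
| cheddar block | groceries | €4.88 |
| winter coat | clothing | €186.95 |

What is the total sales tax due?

Umbrella €12.63: all other goods → 8.25% → €1.04
Rain jacket €110.23: clothing, under €150.00 → 0% → €0.00
Running shoes €176.31: clothing, €150.00 or more → 4.75% → €8.37
Laundry detergent €13.23: all other goods → 8.25% → €1.09
Hardcover biography €27.24: books → 0% → €0.00
Canvas tote bag €28.12: all other goods → 8.25% → €2.32
Blazer €109.63: clothing, under €150.00 → 0% → €0.00
Olive oil (1 L) €8.26: groceries → 8.75% → €0.72
Cheddar block €4.88: groceries → 8.75% → €0.43
Winter coat €186.95: clothing, €150.00 or more → 4.75% → €8.88
Total tax = €1.04 + €8.37 + €1.09 + €2.32 + €0.72 + €0.43 + €8.88 = €22.85

€22.85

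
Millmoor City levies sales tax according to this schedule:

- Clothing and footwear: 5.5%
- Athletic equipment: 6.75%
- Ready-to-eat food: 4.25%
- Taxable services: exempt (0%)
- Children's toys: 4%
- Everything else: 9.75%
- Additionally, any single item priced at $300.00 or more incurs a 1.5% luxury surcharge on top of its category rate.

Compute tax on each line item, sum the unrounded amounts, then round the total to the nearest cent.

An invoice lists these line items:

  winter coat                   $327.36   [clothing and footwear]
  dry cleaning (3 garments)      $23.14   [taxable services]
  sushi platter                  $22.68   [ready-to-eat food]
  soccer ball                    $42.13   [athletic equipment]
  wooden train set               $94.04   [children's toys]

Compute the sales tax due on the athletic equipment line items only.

$2.84

Soccer ball $42.13: athletic equipment → 6.75% → $2.843775
Tax on athletic equipment: unrounded sum = $2.843775 → $2.84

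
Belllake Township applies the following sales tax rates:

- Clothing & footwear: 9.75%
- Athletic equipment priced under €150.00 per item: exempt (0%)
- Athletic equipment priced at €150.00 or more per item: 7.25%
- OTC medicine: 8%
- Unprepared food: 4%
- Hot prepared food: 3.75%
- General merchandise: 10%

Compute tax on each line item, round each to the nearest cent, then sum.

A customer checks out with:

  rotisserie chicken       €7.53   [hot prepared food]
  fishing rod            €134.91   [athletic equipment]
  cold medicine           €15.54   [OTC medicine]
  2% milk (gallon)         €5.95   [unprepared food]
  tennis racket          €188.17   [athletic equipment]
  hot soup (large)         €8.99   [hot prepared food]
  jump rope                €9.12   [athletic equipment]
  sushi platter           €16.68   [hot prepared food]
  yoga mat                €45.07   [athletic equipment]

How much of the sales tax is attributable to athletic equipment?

€13.64

Fishing rod €134.91: athletic equipment, under €150.00 → 0% → €0.00
Tennis racket €188.17: athletic equipment, €150.00 or more → 7.25% → €13.64
Jump rope €9.12: athletic equipment, under €150.00 → 0% → €0.00
Yoga mat €45.07: athletic equipment, under €150.00 → 0% → €0.00
Tax on athletic equipment = €0.00 + €13.64 + €0.00 + €0.00 = €13.64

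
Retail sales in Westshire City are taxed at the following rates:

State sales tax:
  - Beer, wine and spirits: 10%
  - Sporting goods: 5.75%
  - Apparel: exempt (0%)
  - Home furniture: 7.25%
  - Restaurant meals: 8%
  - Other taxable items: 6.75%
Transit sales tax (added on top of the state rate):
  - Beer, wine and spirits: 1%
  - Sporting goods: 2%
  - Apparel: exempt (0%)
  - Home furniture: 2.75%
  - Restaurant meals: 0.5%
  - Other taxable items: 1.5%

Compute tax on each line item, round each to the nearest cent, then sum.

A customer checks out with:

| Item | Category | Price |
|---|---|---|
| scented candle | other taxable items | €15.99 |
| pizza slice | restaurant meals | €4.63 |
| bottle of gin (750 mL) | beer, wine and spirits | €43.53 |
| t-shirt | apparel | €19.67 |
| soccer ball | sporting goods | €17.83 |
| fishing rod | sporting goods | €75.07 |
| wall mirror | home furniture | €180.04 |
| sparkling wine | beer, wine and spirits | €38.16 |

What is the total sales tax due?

Scented candle €15.99: other taxable items → 6.75% + 1.5% transit = 8.25% → €1.32
Pizza slice €4.63: restaurant meals → 8% + 0.5% transit = 8.5% → €0.39
Bottle of gin (750 mL) €43.53: beer, wine and spirits → 10% + 1% transit = 11% → €4.79
T-shirt €19.67: apparel → 0% + 0% transit = 0% → €0.00
Soccer ball €17.83: sporting goods → 5.75% + 2% transit = 7.75% → €1.38
Fishing rod €75.07: sporting goods → 5.75% + 2% transit = 7.75% → €5.82
Wall mirror €180.04: home furniture → 7.25% + 2.75% transit = 10% → €18.00
Sparkling wine €38.16: beer, wine and spirits → 10% + 1% transit = 11% → €4.20
Total tax = €1.32 + €0.39 + €4.79 + €1.38 + €5.82 + €18.00 + €4.20 = €35.90

€35.90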